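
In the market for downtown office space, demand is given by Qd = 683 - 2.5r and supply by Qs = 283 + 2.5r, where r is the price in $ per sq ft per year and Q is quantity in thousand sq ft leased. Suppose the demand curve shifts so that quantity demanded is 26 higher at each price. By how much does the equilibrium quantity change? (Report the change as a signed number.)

At equilibrium Qd = Qs, so 683 - 2.5r = 283 + 2.5r; collecting terms, 400 = 5r and r* = 80.
Substitute back: Q* = 683 - 2.5(80) = 483.
After the shift, demand is Qd = 709 - 2.5r.
Re-solving, 5r = 426 gives r = 85.2 and Q = 496.
ΔQ = 496 - 483 = 13.

ΔQ = 13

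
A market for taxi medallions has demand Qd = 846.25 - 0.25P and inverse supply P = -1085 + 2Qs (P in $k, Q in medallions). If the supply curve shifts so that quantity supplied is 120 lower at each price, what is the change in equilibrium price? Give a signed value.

Rewriting in direct form: Qs = 542.5 + 0.5P.
Equating demand and supply, 846.25 - 0.25P = 542.5 + 0.5P gives 0.75P = 303.75, so P* = 405.
Then Q* = 846.25 - 0.25(405) = 745.
After the shift, supply is Qs = 422.5 + 0.5P.
The new intersection has 423.75 = 0.75P, i.e. P = 565, Q = 705.
ΔP = 565 - 405 = 160.

ΔP = 160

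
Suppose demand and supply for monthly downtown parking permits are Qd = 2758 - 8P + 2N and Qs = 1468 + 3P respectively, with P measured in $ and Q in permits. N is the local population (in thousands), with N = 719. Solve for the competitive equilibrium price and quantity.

P* = 248, Q* = 2212

With N = 719, demand is Qd = 4196 - 8P.
The market clears where 4196 - 8P = 1468 + 3P. Rearranging, 11P = 2728, hence P* = 248.
From the demand curve, Q* = 4196 - 8(248) = 2212.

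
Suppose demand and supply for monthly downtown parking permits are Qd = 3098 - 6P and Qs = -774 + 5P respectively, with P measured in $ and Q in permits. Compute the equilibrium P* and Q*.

The market clears where 3098 - 6P = -774 + 5P. Rearranging, 11P = 3872, hence P* = 352.
Plugging P* into demand: Q* = 3098 - 6(352) = 986.

P* = 352, Q* = 986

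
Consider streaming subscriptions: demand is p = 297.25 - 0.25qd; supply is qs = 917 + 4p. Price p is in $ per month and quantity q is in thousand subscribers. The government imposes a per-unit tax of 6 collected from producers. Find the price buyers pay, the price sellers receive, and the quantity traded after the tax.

Rewriting in direct form: qd = 1189 - 4p.
The tax drives a wedge p_b - p_s = 6. Substituting p_s = p_b - 6 into supply: qs = 893 + 4p_b.
Set qd = qs: 1189 - 4p_b = 893 + 4p_b, so 296 = 8p_b and p_b = 37.
So p_s = 31 and the quantity traded is q = 1189 - 4(37) = 1041.

p_b = 37, p_s = 31, q = 1041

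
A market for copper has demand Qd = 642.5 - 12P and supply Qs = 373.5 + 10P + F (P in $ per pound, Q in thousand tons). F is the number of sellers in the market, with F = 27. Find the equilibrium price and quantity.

P* = 11, Q* = 510.5

With F = 27, supply is Qs = 400.5 + 10P.
At equilibrium Qd = Qs, so 642.5 - 12P = 400.5 + 10P; collecting terms, 242 = 22P and P* = 11.
Then Q* = 642.5 - 12(11) = 510.5.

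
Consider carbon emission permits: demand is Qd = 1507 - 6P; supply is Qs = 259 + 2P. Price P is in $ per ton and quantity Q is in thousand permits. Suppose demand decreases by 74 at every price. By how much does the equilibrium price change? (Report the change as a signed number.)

ΔP = -9.25

Equating demand and supply, 1507 - 6P = 259 + 2P gives 8P = 1248, so P* = 156.
Plugging P* into demand: Q* = 1507 - 6(156) = 571.
After the shift, demand is Qd = 1433 - 6P.
The new intersection has 1174 = 8P, i.e. P = 146.75, Q = 552.5.
ΔP = 146.75 - 156 = -9.25.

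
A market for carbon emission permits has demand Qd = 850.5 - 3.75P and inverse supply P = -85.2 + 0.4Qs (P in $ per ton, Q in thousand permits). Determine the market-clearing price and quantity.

P* = 102, Q* = 468

Rewriting in direct form: Qs = 213 + 2.5P.
Set Qd = Qs: 850.5 - 3.75P = 213 + 2.5P, so 637.5 = 6.25P and P* = 102.
Plugging P* into demand: Q* = 850.5 - 3.75(102) = 468.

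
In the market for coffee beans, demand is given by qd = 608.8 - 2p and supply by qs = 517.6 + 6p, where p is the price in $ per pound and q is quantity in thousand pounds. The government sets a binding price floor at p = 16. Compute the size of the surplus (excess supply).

Surplus = 36.8

With p fixed at 16, quantity demanded is 576.8 and quantity supplied is 613.6.
Surplus = qs - qd = 613.6 - 576.8 = 36.8.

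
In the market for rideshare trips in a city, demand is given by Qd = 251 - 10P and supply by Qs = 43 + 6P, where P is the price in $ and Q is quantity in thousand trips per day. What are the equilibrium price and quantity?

At equilibrium Qd = Qs, so 251 - 10P = 43 + 6P; collecting terms, 208 = 16P and P* = 13.
Then Q* = 251 - 10(13) = 121.

P* = 13, Q* = 121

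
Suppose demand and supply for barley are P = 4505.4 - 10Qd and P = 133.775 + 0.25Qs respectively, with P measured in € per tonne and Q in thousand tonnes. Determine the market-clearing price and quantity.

Inverting to quantity form: Qd = 450.54 - 0.1P and Qs = -535.1 + 4P.
Set Qd = Qs: 450.54 - 0.1P = -535.1 + 4P, so 985.64 = 4.1P and P* = 240.4.
Plugging P* into demand: Q* = 450.54 - 0.1(240.4) = 426.5.

P* = 240.4, Q* = 426.5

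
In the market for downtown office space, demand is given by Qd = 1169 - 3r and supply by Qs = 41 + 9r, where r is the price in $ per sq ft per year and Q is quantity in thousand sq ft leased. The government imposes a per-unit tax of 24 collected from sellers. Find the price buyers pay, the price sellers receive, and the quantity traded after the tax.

Sellers keep r_s = r_b - 24 per unit, so supply in terms of the buyer price is Qs = -175 + 9r_b.
Equate demand and the shifted supply: 1169 - 3r_b = -175 + 9r_b, giving 12r_b = 1344, so r_b = 112.
Then r_s = 112 - 24 = 88 and Q = 1169 - 3(112) = 833.

r_b = 112, r_s = 88, Q = 833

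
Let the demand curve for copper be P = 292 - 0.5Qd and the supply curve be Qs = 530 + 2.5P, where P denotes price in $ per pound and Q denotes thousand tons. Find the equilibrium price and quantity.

Solving each curve for Q: Qd = 584 - 2P.
The market clears where 584 - 2P = 530 + 2.5P. Rearranging, 4.5P = 54, hence P* = 12.
Plugging P* into demand: Q* = 584 - 2(12) = 560.

P* = 12, Q* = 560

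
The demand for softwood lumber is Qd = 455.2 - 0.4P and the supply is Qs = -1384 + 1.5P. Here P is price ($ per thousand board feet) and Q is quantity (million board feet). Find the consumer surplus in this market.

Consumer surplus = 5780

Set Qd = Qs: 455.2 - 0.4P = -1384 + 1.5P, so 1839.2 = 1.9P and P* = 968.
Then Q* = 455.2 - 0.4(968) = 68.
Demand choke price (Qd = 0): P = 455.2/0.4 = 1138. Consumer surplus = ½ × (1138 - 968) × 68 = 5780.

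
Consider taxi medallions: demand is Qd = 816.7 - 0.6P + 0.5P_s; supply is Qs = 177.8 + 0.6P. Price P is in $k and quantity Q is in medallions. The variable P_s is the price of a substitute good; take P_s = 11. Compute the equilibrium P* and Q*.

P* = 537, Q* = 500

With P_s = 11, demand is Qd = 822.2 - 0.6P.
Set Qd = Qs: 822.2 - 0.6P = 177.8 + 0.6P, so 644.4 = 1.2P and P* = 537.
Then Q* = 822.2 - 0.6(537) = 500.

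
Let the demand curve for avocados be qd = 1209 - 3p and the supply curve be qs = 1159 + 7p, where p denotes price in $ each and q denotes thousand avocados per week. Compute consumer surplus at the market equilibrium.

Consumer surplus = 237606

Equating demand and supply, 1209 - 3p = 1159 + 7p gives 10p = 50, so p* = 5.
Substitute back: q* = 1209 - 3(5) = 1194.
Demand choke price (qd = 0): p = 1209/3 = 403. Consumer surplus = ½ × (403 - 5) × 1194 = 237606.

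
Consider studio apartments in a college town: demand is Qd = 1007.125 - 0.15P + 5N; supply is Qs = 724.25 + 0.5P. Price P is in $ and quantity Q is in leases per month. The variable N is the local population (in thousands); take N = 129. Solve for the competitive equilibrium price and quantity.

P* = 1427.5, Q* = 1438

With N = 129, demand is Qd = 1652.125 - 0.15P.
At equilibrium Qd = Qs, so 1652.125 - 0.15P = 724.25 + 0.5P; collecting terms, 927.875 = 0.65P and P* = 1427.5.
Plugging P* into demand: Q* = 1652.125 - 0.15(1427.5) = 1438.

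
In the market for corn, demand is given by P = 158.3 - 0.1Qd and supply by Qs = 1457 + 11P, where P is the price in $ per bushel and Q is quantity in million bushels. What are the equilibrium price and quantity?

In direct form, Qd = 1583 - 10P.
Equating demand and supply, 1583 - 10P = 1457 + 11P gives 21P = 126, so P* = 6.
Then Q* = 1583 - 10(6) = 1523.

P* = 6, Q* = 1523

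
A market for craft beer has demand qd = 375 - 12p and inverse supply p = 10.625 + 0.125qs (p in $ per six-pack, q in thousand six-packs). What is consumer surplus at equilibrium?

Consumer surplus = 408.375

Inverting to quantity form: qs = -85 + 8p.
The market clears where 375 - 12p = -85 + 8p. Rearranging, 20p = 460, hence p* = 23.
Substitute back: q* = 375 - 12(23) = 99.
Demand choke price (qd = 0): p = 375/12 = 31.25. Consumer surplus = ½ × (31.25 - 23) × 99 = 408.375.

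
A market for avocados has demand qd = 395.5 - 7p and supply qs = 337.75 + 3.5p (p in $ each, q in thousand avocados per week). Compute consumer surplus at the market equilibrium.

Consumer surplus = 9103.5

The market clears where 395.5 - 7p = 337.75 + 3.5p. Rearranging, 10.5p = 57.75, hence p* = 5.5.
From the demand curve, q* = 395.5 - 7(5.5) = 357.
Demand choke price (qd = 0): p = 395.5/7 = 56.5. Consumer surplus = ½ × (56.5 - 5.5) × 357 = 9103.5.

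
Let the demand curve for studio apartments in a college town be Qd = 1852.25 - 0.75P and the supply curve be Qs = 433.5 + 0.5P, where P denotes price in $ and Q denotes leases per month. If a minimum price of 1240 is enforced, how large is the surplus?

With P fixed at 1240, quantity demanded is 922.25 and quantity supplied is 1053.5.
Surplus = Qs - Qd = 1053.5 - 922.25 = 131.25.

Surplus = 131.25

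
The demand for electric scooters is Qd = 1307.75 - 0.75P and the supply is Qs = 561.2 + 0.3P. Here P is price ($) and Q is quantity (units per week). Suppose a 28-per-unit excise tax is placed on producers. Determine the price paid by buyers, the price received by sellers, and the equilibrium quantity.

P_b = 719, P_s = 691, Q = 768.5

The tax drives a wedge P_b - P_s = 28. Substituting P_s = P_b - 28 into supply: Qs = 552.8 + 0.3P_b.
Set Qd = Qs: 1307.75 - 0.75P_b = 552.8 + 0.3P_b, so 754.95 = 1.05P_b and P_b = 719.
So P_s = 691 and the quantity traded is Q = 1307.75 - 0.75(719) = 768.5.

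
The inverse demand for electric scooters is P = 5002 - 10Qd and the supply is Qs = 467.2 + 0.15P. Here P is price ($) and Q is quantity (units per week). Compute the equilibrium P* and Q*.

P* = 132, Q* = 487

In direct form, Qd = 500.2 - 0.1P.
The market clears where 500.2 - 0.1P = 467.2 + 0.15P. Rearranging, 0.25P = 33, hence P* = 132.
Then Q* = 500.2 - 0.1(132) = 487.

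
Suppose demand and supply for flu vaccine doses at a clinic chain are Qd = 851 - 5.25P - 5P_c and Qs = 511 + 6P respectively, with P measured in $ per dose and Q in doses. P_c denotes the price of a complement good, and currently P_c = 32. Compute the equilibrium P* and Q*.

With P_c = 32, demand is Qd = 691 - 5.25P.
The market clears where 691 - 5.25P = 511 + 6P. Rearranging, 11.25P = 180, hence P* = 16.
Substitute back: Q* = 691 - 5.25(16) = 607.

P* = 16, Q* = 607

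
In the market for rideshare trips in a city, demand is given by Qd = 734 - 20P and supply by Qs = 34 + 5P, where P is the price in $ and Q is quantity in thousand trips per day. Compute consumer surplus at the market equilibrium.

Consumer surplus = 756.9

At equilibrium Qd = Qs, so 734 - 20P = 34 + 5P; collecting terms, 700 = 25P and P* = 28.
Substitute back: Q* = 734 - 20(28) = 174.
Demand choke price (Qd = 0): P = 734/20 = 36.7. Consumer surplus = ½ × (36.7 - 28) × 174 = 756.9.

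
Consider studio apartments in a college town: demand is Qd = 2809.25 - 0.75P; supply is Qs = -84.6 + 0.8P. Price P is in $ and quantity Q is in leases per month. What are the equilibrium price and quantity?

P* = 1867, Q* = 1409

Equating demand and supply, 2809.25 - 0.75P = -84.6 + 0.8P gives 1.55P = 2893.85, so P* = 1867.
From the demand curve, Q* = 2809.25 - 0.75(1867) = 1409.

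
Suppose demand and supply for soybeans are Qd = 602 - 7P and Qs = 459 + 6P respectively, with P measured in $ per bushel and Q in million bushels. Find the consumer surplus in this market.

At equilibrium Qd = Qs, so 602 - 7P = 459 + 6P; collecting terms, 143 = 13P and P* = 11.
Then Q* = 602 - 7(11) = 525.
Demand choke price (Qd = 0): P = 602/7 = 86. Consumer surplus = ½ × (86 - 11) × 525 = 19687.5.

Consumer surplus = 19687.5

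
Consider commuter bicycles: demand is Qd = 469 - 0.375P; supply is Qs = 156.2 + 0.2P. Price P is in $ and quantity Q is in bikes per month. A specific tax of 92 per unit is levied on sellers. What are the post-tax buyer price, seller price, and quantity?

P_b = 576, P_s = 484, Q = 253

With a tax of 92 on sellers, they supply based on the net price P_s = P_b - 92, so Qs = 137.8 + 0.2P_b.
Market clearing requires 469 - 0.375P_b = 137.8 + 0.2P_b; hence 331.2 = 0.575P_b and P_b = 576.
So P_s = 484 and the quantity traded is Q = 469 - 0.375(576) = 253.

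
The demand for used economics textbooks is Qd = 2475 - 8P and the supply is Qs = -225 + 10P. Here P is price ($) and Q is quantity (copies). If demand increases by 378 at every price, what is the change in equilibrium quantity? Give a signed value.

Equating demand and supply, 2475 - 8P = -225 + 10P gives 18P = 2700, so P* = 150.
Plugging P* into demand: Q* = 2475 - 8(150) = 1275.
After the shift, demand is Qd = 2853 - 8P.
New equilibrium: 3078 = 18P, so P = 171 and Q = 1485.
ΔQ = 1485 - 1275 = 210.

ΔQ = 210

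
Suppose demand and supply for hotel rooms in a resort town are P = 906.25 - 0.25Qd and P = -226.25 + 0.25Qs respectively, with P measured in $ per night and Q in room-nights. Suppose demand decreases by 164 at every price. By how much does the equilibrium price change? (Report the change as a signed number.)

In direct form, Qd = 3625 - 4P and Qs = 905 + 4P.
Set Qd = Qs: 3625 - 4P = 905 + 4P, so 2720 = 8P and P* = 340.
Substitute back: Q* = 3625 - 4(340) = 2265.
After the shift, demand is Qd = 3461 - 4P.
Re-solving, 8P = 2556 gives P = 319.5 and Q = 2183.
ΔP = 319.5 - 340 = -20.5.

ΔP = -20.5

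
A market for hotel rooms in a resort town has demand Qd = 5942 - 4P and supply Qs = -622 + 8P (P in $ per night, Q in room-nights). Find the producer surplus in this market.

At equilibrium Qd = Qs, so 5942 - 4P = -622 + 8P; collecting terms, 6564 = 12P and P* = 547.
From the demand curve, Q* = 5942 - 4(547) = 3754.
Supply choke price (Qs = 0): P = 77.75. Producer surplus = ½ × (547 - 77.75) × 3754 = 880782.25.

Producer surplus = 880782.25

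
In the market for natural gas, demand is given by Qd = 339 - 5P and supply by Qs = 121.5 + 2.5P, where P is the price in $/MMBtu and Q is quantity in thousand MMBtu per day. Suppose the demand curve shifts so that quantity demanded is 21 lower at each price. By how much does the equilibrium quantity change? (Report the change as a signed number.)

ΔQ = -7

At equilibrium Qd = Qs, so 339 - 5P = 121.5 + 2.5P; collecting terms, 217.5 = 7.5P and P* = 29.
Plugging P* into demand: Q* = 339 - 5(29) = 194.
After the shift, demand is Qd = 318 - 5P.
Re-solving, 7.5P = 196.5 gives P = 26.2 and Q = 187.
ΔQ = 187 - 194 = -7.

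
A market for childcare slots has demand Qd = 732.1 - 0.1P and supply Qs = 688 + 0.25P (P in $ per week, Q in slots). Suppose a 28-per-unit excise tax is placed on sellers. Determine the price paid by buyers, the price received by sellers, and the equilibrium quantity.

P_b = 146, P_s = 118, Q = 717.5

With a tax of 28 on sellers, they supply based on the net price P_s = P_b - 28, so Qs = 681 + 0.25P_b.
Set Qd = Qs: 732.1 - 0.1P_b = 681 + 0.25P_b, so 51.1 = 0.35P_b and P_b = 146.
So P_s = 118 and the quantity traded is Q = 732.1 - 0.1(146) = 717.5.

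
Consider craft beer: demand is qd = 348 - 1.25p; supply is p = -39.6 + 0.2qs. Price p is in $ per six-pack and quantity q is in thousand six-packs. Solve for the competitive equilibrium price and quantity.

Solving each curve for q: qs = 198 + 5p.
Equating demand and supply, 348 - 1.25p = 198 + 5p gives 6.25p = 150, so p* = 24.
Plugging p* into demand: q* = 348 - 1.25(24) = 318.

p* = 24, q* = 318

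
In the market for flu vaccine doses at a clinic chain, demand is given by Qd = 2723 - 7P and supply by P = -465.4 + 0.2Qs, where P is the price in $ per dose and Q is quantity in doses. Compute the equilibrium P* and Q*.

P* = 33, Q* = 2492

In direct form, Qs = 2327 + 5P.
Equating demand and supply, 2723 - 7P = 2327 + 5P gives 12P = 396, so P* = 33.
Substitute back: Q* = 2723 - 7(33) = 2492.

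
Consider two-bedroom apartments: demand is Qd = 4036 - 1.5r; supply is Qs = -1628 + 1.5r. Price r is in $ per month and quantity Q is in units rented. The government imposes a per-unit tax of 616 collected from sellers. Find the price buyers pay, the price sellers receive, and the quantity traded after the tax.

Sellers keep r_s = r_b - 616 per unit, so supply in terms of the buyer price is Qs = -2552 + 1.5r_b.
Equate demand and the shifted supply: 4036 - 1.5r_b = -2552 + 1.5r_b, giving 3r_b = 6588, so r_b = 2196.
So r_s = 1580 and the quantity traded is Q = 4036 - 1.5(2196) = 742.

r_b = 2196, r_s = 1580, Q = 742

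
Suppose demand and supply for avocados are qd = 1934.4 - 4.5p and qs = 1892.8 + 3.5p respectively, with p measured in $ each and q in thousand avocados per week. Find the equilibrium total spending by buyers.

The market clears where 1934.4 - 4.5p = 1892.8 + 3.5p. Rearranging, 8p = 41.6, hence p* = 5.2.
Plugging p* into demand: q* = 1934.4 - 4.5(5.2) = 1911.
Total spending by buyers = p* × q* = 5.2 × 1911 = 9937.2.

Total spending by buyers = 9937.2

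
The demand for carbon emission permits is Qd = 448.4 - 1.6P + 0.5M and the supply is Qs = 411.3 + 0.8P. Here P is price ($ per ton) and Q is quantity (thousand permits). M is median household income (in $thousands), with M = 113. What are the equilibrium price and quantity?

With M = 113, demand is Qd = 504.9 - 1.6P.
At equilibrium Qd = Qs, so 504.9 - 1.6P = 411.3 + 0.8P; collecting terms, 93.6 = 2.4P and P* = 39.
Plugging P* into demand: Q* = 504.9 - 1.6(39) = 442.5.

P* = 39, Q* = 442.5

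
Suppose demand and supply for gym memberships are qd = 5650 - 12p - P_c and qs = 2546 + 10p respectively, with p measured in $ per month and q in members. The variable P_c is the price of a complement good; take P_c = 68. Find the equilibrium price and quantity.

With P_c = 68, demand is qd = 5582 - 12p.
Set qd = qs: 5582 - 12p = 2546 + 10p, so 3036 = 22p and p* = 138.
Substitute back: q* = 5582 - 12(138) = 3926.

p* = 138, q* = 3926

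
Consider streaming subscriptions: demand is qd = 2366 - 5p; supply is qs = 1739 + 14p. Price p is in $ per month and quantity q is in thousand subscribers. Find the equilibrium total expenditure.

Total expenditure = 72633

The market clears where 2366 - 5p = 1739 + 14p. Rearranging, 19p = 627, hence p* = 33.
Plugging p* into demand: q* = 2366 - 5(33) = 2201.
Total expenditure = p* × q* = 33 × 2201 = 72633.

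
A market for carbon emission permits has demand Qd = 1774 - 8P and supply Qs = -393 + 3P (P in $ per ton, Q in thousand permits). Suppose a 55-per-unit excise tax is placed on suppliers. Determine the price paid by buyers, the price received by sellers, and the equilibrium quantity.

With a tax of 55 on suppliers, they supply based on the net price P_s = P_b - 55, so Qs = -558 + 3P_b.
Set Qd = Qs: 1774 - 8P_b = -558 + 3P_b, so 2332 = 11P_b and P_b = 212.
So P_s = 157 and the quantity traded is Q = 1774 - 8(212) = 78.

P_b = 212, P_s = 157, Q = 78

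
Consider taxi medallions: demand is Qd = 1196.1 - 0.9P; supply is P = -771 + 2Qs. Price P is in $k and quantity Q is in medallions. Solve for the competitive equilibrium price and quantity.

P* = 579, Q* = 675

Solving each curve for Q: Qs = 385.5 + 0.5P.
At equilibrium Qd = Qs, so 1196.1 - 0.9P = 385.5 + 0.5P; collecting terms, 810.6 = 1.4P and P* = 579.
Plugging P* into demand: Q* = 1196.1 - 0.9(579) = 675.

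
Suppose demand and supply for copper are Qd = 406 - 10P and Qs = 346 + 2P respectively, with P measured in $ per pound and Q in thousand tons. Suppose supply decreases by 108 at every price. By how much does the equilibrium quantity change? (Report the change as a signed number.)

The market clears where 406 - 10P = 346 + 2P. Rearranging, 12P = 60, hence P* = 5.
From the demand curve, Q* = 406 - 10(5) = 356.
After the shift, supply is Qs = 238 + 2P.
New equilibrium: 168 = 12P, so P = 14 and Q = 266.
ΔQ = 266 - 356 = -90.

ΔQ = -90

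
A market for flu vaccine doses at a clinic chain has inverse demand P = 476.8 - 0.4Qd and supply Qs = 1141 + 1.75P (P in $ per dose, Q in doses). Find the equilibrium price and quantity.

In direct form, Qd = 1192 - 2.5P.
The market clears where 1192 - 2.5P = 1141 + 1.75P. Rearranging, 4.25P = 51, hence P* = 12.
Plugging P* into demand: Q* = 1192 - 2.5(12) = 1162.

P* = 12, Q* = 1162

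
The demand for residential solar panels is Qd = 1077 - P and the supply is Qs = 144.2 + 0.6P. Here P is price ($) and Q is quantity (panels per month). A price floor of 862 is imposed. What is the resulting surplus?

At P = 862: Qd = 215 and Qs = 661.4.
Surplus = Qs - Qd = 661.4 - 215 = 446.4.

Surplus = 446.4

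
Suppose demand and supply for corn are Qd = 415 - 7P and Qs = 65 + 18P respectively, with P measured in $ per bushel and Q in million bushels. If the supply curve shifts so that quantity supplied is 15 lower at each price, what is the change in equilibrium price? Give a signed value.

Equating demand and supply, 415 - 7P = 65 + 18P gives 25P = 350, so P* = 14.
From the demand curve, Q* = 415 - 7(14) = 317.
After the shift, supply is Qs = 50 + 18P.
The new intersection has 365 = 25P, i.e. P = 14.6, Q = 312.8.
ΔP = 14.6 - 14 = 0.6.

ΔP = 0.6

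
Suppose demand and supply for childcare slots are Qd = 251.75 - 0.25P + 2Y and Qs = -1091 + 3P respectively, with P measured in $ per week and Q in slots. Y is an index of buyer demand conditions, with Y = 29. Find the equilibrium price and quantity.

With Y = 29, demand is Qd = 309.75 - 0.25P.
At equilibrium Qd = Qs, so 309.75 - 0.25P = -1091 + 3P; collecting terms, 1400.75 = 3.25P and P* = 431.
From the demand curve, Q* = 309.75 - 0.25(431) = 202.

P* = 431, Q* = 202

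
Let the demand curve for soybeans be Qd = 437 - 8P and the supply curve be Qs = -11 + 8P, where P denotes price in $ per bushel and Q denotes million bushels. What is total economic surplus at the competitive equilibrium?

The market clears where 437 - 8P = -11 + 8P. Rearranging, 16P = 448, hence P* = 28.
Substitute back: Q* = 437 - 8(28) = 213.
Demand choke price = 54.625; supply choke price = 1.375. CS = ½(54.625 - 28)(213) = 2835.5625; PS = ½(28 - 1.375)(213) = 2835.5625. Total surplus = 5671.125.

Total surplus = 5671.125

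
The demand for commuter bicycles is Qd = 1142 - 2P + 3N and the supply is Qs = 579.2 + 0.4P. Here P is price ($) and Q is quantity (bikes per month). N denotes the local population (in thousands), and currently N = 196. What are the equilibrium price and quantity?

P* = 479.5, Q* = 771

With N = 196, demand is Qd = 1730 - 2P.
Equating demand and supply, 1730 - 2P = 579.2 + 0.4P gives 2.4P = 1150.8, so P* = 479.5.
Then Q* = 1730 - 2(479.5) = 771.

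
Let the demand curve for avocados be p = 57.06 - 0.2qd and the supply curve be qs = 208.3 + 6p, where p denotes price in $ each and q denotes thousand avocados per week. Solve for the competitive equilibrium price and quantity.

p* = 7, q* = 250.3

Inverting to quantity form: qd = 285.3 - 5p.
At equilibrium qd = qs, so 285.3 - 5p = 208.3 + 6p; collecting terms, 77 = 11p and p* = 7.
Plugging p* into demand: q* = 285.3 - 5(7) = 250.3.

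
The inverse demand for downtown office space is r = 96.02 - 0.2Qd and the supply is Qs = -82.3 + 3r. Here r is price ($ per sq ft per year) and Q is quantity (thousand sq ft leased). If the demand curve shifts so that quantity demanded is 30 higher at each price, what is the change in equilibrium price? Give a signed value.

Δr = 3.75

In direct form, Qd = 480.1 - 5r.
At equilibrium Qd = Qs, so 480.1 - 5r = -82.3 + 3r; collecting terms, 562.4 = 8r and r* = 70.3.
From the demand curve, Q* = 480.1 - 5(70.3) = 128.6.
After the shift, demand is Qd = 510.1 - 5r.
New equilibrium: 592.4 = 8r, so r = 74.05 and Q = 139.85.
Δr = 74.05 - 70.3 = 3.75.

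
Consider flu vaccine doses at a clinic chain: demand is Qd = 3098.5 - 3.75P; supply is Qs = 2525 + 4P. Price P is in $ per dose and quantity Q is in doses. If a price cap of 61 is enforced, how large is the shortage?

Shortage = 100.75

With P fixed at 61, quantity demanded is 2869.75 and quantity supplied is 2769.
Shortage = Qd - Qs = 2869.75 - 2769 = 100.75.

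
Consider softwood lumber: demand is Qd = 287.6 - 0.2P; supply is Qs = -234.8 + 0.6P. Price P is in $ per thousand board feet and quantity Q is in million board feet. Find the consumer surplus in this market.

Consumer surplus = 61622.5

At equilibrium Qd = Qs, so 287.6 - 0.2P = -234.8 + 0.6P; collecting terms, 522.4 = 0.8P and P* = 653.
Substitute back: Q* = 287.6 - 0.2(653) = 157.
Demand choke price (Qd = 0): P = 287.6/0.2 = 1438. Consumer surplus = ½ × (1438 - 653) × 157 = 61622.5.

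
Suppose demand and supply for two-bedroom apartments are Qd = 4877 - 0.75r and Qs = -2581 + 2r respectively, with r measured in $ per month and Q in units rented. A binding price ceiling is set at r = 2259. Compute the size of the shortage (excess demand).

Evaluating both curves at the ceiling price 2259 gives Qd = 3182.75, Qs = 1937.
Shortage = Qd - Qs = 3182.75 - 1937 = 1245.75.

Shortage = 1245.75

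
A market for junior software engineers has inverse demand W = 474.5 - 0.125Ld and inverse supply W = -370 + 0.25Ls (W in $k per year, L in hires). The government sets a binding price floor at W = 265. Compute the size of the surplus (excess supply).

In direct form, Ld = 3796 - 8W and Ls = 1480 + 4W.
With W fixed at 265, quantity demanded is 1676 and quantity supplied is 2540.
Surplus = Ls - Ld = 2540 - 1676 = 864.

Surplus = 864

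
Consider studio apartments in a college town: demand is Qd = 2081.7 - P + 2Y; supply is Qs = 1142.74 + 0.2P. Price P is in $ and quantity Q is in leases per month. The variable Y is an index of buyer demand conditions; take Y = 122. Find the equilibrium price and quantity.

With Y = 122, demand is Qd = 2325.7 - P.
At equilibrium Qd = Qs, so 2325.7 - P = 1142.74 + 0.2P; collecting terms, 1182.96 = 1.2P and P* = 985.8.
Plugging P* into demand: Q* = 2325.7 - 985.8 = 1339.9.

P* = 985.8, Q* = 1339.9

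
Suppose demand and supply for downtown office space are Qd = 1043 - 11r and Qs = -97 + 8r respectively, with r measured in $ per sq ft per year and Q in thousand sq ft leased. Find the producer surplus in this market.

Equating demand and supply, 1043 - 11r = -97 + 8r gives 19r = 1140, so r* = 60.
Substitute back: Q* = 1043 - 11(60) = 383.
Supply choke price (Qs = 0): r = 12.125. Producer surplus = ½ × (60 - 12.125) × 383 = 9168.0625.

Producer surplus = 9168.0625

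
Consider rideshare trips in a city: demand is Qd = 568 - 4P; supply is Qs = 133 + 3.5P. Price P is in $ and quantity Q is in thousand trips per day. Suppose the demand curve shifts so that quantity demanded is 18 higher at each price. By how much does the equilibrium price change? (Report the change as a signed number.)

At equilibrium Qd = Qs, so 568 - 4P = 133 + 3.5P; collecting terms, 435 = 7.5P and P* = 58.
From the demand curve, Q* = 568 - 4(58) = 336.
After the shift, demand is Qd = 586 - 4P.
The new intersection has 453 = 7.5P, i.e. P = 60.4, Q = 344.4.
ΔP = 60.4 - 58 = 2.4.

ΔP = 2.4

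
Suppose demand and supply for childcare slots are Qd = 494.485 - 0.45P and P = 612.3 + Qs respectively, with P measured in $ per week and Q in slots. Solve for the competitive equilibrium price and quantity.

P* = 763.3, Q* = 151

Solving each curve for Q: Qs = -612.3 + P.
At equilibrium Qd = Qs, so 494.485 - 0.45P = -612.3 + P; collecting terms, 1106.785 = 1.45P and P* = 763.3.
Substitute back: Q* = 494.485 - 0.45(763.3) = 151.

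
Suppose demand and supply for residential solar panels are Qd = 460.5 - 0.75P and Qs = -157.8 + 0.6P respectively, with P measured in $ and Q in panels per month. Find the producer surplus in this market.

Producer surplus = 11407.5

At equilibrium Qd = Qs, so 460.5 - 0.75P = -157.8 + 0.6P; collecting terms, 618.3 = 1.35P and P* = 458.
Substitute back: Q* = 460.5 - 0.75(458) = 117.
Supply choke price (Qs = 0): P = 263. Producer surplus = ½ × (458 - 263) × 117 = 11407.5.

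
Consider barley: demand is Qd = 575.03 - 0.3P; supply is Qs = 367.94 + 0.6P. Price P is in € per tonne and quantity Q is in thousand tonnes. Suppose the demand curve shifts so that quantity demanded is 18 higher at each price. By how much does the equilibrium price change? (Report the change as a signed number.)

ΔP = 20

Equating demand and supply, 575.03 - 0.3P = 367.94 + 0.6P gives 0.9P = 207.09, so P* = 230.1.
Then Q* = 575.03 - 0.3(230.1) = 506.
After the shift, demand is Qd = 593.03 - 0.3P.
The new intersection has 225.09 = 0.9P, i.e. P = 250.1, Q = 518.
ΔP = 250.1 - 230.1 = 20.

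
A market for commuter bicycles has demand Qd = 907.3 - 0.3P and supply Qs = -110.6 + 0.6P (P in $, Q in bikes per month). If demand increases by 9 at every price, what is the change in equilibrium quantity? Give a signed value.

At equilibrium Qd = Qs, so 907.3 - 0.3P = -110.6 + 0.6P; collecting terms, 1017.9 = 0.9P and P* = 1131.
Plugging P* into demand: Q* = 907.3 - 0.3(1131) = 568.
After the shift, demand is Qd = 916.3 - 0.3P.
The new intersection has 1026.9 = 0.9P, i.e. P = 1141, Q = 574.
ΔQ = 574 - 568 = 6.

ΔQ = 6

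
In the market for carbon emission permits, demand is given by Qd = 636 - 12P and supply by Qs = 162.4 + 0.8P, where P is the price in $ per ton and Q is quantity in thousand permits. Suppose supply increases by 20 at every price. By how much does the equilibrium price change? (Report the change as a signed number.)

ΔP = -1.5625

At equilibrium Qd = Qs, so 636 - 12P = 162.4 + 0.8P; collecting terms, 473.6 = 12.8P and P* = 37.
Plugging P* into demand: Q* = 636 - 12(37) = 192.
After the shift, supply is Qs = 182.4 + 0.8P.
Re-solving, 12.8P = 453.6 gives P = 35.4375 and Q = 210.75.
ΔP = 35.4375 - 37 = -1.5625.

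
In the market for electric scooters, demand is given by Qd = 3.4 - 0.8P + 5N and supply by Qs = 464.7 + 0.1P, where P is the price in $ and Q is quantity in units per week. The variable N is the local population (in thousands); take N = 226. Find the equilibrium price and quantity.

With N = 226, demand is Qd = 1133.4 - 0.8P.
At equilibrium Qd = Qs, so 1133.4 - 0.8P = 464.7 + 0.1P; collecting terms, 668.7 = 0.9P and P* = 743.
Substitute back: Q* = 1133.4 - 0.8(743) = 539.

P* = 743, Q* = 539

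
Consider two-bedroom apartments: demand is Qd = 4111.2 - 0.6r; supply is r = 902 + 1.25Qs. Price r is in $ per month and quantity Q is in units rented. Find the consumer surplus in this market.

In direct form, Qs = -721.6 + 0.8r.
The market clears where 4111.2 - 0.6r = -721.6 + 0.8r. Rearranging, 1.4r = 4832.8, hence r* = 3452.
Plugging r* into demand: Q* = 4111.2 - 0.6(3452) = 2040.
Demand choke price (Qd = 0): r = 4111.2/0.6 = 6852. Consumer surplus = ½ × (6852 - 3452) × 2040 = 3468000.

Consumer surplus = 3468000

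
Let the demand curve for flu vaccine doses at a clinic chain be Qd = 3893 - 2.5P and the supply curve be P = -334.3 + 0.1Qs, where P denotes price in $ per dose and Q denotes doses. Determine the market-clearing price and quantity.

Solving each curve for Q: Qs = 3343 + 10P.
Set Qd = Qs: 3893 - 2.5P = 3343 + 10P, so 550 = 12.5P and P* = 44.
Substitute back: Q* = 3893 - 2.5(44) = 3783.

P* = 44, Q* = 3783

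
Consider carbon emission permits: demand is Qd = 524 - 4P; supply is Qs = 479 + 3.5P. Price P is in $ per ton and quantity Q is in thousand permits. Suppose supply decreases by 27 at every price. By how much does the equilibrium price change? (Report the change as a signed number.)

At equilibrium Qd = Qs, so 524 - 4P = 479 + 3.5P; collecting terms, 45 = 7.5P and P* = 6.
Substitute back: Q* = 524 - 4(6) = 500.
After the shift, supply is Qs = 452 + 3.5P.
New equilibrium: 72 = 7.5P, so P = 9.6 and Q = 485.6.
ΔP = 9.6 - 6 = 3.6.

ΔP = 3.6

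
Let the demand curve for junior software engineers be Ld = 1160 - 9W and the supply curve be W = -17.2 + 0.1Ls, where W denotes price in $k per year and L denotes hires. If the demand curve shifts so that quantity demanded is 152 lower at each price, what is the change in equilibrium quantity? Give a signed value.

ΔL = -80

Solving each curve for L: Ls = 172 + 10W.
Equating demand and supply, 1160 - 9W = 172 + 10W gives 19W = 988, so W* = 52.
From the demand curve, L* = 1160 - 9(52) = 692.
After the shift, demand is Ld = 1008 - 9W.
New equilibrium: 836 = 19W, so W = 44 and L = 612.
ΔL = 612 - 692 = -80.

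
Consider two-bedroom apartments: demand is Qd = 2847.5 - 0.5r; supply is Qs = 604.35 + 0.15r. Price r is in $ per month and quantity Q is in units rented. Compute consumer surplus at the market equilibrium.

Set Qd = Qs: 2847.5 - 0.5r = 604.35 + 0.15r, so 2243.15 = 0.65r and r* = 3451.
Plugging r* into demand: Q* = 2847.5 - 0.5(3451) = 1122.
Demand choke price (Qd = 0): r = 2847.5/0.5 = 5695. Consumer surplus = ½ × (5695 - 3451) × 1122 = 1258884.

Consumer surplus = 1258884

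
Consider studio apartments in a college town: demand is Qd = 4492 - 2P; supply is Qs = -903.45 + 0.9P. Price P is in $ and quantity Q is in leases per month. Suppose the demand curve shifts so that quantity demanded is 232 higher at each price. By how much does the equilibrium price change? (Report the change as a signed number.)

ΔP = 80

At equilibrium Qd = Qs, so 4492 - 2P = -903.45 + 0.9P; collecting terms, 5395.45 = 2.9P and P* = 1860.5.
Plugging P* into demand: Q* = 4492 - 2(1860.5) = 771.
After the shift, demand is Qd = 4724 - 2P.
Re-solving, 2.9P = 5627.45 gives P = 1940.5 and Q = 843.
ΔP = 1940.5 - 1860.5 = 80.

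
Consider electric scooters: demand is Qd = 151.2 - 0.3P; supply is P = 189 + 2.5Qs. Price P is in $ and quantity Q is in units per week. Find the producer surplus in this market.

Producer surplus = 3645

Inverting to quantity form: Qs = -75.6 + 0.4P.
At equilibrium Qd = Qs, so 151.2 - 0.3P = -75.6 + 0.4P; collecting terms, 226.8 = 0.7P and P* = 324.
Substitute back: Q* = 151.2 - 0.3(324) = 54.
Supply choke price (Qs = 0): P = 189. Producer surplus = ½ × (324 - 189) × 54 = 3645.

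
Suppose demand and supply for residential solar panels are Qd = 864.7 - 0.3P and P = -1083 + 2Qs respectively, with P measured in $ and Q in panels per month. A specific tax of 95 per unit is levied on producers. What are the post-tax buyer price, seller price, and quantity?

P_b = 463.375, P_s = 368.375, Q = 725.6875

Rewriting in direct form: Qs = 541.5 + 0.5P.
With a tax of 95 on producers, they supply based on the net price P_s = P_b - 95, so Qs = 494 + 0.5P_b.
Equate demand and the shifted supply: 864.7 - 0.3P_b = 494 + 0.5P_b, giving 0.8P_b = 370.7, so P_b = 463.375.
Then P_s = 463.375 - 95 = 368.375 and Q = 864.7 - 0.3(463.375) = 725.6875.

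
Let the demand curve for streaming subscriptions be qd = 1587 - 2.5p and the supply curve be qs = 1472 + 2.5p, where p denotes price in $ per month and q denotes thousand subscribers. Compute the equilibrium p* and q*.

p* = 23, q* = 1529.5

The market clears where 1587 - 2.5p = 1472 + 2.5p. Rearranging, 5p = 115, hence p* = 23.
From the demand curve, q* = 1587 - 2.5(23) = 1529.5.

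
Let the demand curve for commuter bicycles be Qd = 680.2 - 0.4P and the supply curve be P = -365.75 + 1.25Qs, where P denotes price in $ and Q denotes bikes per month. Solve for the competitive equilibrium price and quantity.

In direct form, Qs = 292.6 + 0.8P.
Equating demand and supply, 680.2 - 0.4P = 292.6 + 0.8P gives 1.2P = 387.6, so P* = 323.
Plugging P* into demand: Q* = 680.2 - 0.4(323) = 551.

P* = 323, Q* = 551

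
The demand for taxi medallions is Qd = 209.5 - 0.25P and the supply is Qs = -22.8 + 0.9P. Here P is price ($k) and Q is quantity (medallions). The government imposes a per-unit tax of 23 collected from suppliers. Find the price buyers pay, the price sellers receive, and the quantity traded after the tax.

P_b = 220, P_s = 197, Q = 154.5

The tax drives a wedge P_b - P_s = 23. Substituting P_s = P_b - 23 into supply: Qs = -43.5 + 0.9P_b.
Market clearing requires 209.5 - 0.25P_b = -43.5 + 0.9P_b; hence 253 = 1.15P_b and P_b = 220.
So P_s = 197 and the quantity traded is Q = 209.5 - 0.25(220) = 154.5.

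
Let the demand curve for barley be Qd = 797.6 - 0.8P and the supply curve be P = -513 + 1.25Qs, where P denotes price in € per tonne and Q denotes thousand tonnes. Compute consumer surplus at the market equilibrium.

Consumer surplus = 228010

Rewriting in direct form: Qs = 410.4 + 0.8P.
Set Qd = Qs: 797.6 - 0.8P = 410.4 + 0.8P, so 387.2 = 1.6P and P* = 242.
From the demand curve, Q* = 797.6 - 0.8(242) = 604.
Demand choke price (Qd = 0): P = 797.6/0.8 = 997. Consumer surplus = ½ × (997 - 242) × 604 = 228010.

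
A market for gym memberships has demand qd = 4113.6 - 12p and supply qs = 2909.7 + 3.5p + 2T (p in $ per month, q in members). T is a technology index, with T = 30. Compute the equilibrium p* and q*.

With T = 30, supply is qs = 2969.7 + 3.5p.
Set qd = qs: 4113.6 - 12p = 2969.7 + 3.5p, so 1143.9 = 15.5p and p* = 73.8.
From the demand curve, q* = 4113.6 - 12(73.8) = 3228.

p* = 73.8, q* = 3228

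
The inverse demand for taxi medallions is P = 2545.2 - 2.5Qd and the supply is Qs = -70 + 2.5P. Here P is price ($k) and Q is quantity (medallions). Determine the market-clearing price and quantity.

P* = 375.2, Q* = 868

Solving each curve for Q: Qd = 1018.08 - 0.4P.
The market clears where 1018.08 - 0.4P = -70 + 2.5P. Rearranging, 2.9P = 1088.08, hence P* = 375.2.
From the demand curve, Q* = 1018.08 - 0.4(375.2) = 868.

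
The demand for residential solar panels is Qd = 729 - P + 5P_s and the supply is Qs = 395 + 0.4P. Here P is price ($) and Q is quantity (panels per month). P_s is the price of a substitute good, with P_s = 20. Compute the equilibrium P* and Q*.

P* = 310, Q* = 519

With P_s = 20, demand is Qd = 829 - P.
The market clears where 829 - P = 395 + 0.4P. Rearranging, 1.4P = 434, hence P* = 310.
Plugging P* into demand: Q* = 829 - 310 = 519.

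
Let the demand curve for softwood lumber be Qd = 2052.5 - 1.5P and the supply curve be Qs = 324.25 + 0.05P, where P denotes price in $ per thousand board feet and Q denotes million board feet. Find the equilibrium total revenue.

At equilibrium Qd = Qs, so 2052.5 - 1.5P = 324.25 + 0.05P; collecting terms, 1728.25 = 1.55P and P* = 1115.
From the demand curve, Q* = 2052.5 - 1.5(1115) = 380.
Total revenue = P* × Q* = 1115 × 380 = 423700.

Total revenue = 423700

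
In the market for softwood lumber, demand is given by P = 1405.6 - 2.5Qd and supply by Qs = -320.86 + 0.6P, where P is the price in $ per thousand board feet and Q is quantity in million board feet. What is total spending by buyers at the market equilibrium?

Total spending by buyers = 184567.9

In direct form, Qd = 562.24 - 0.4P.
At equilibrium Qd = Qs, so 562.24 - 0.4P = -320.86 + 0.6P; collecting terms, 883.1 = P and P* = 883.1.
Substitute back: Q* = 562.24 - 0.4(883.1) = 209.
Total spending by buyers = P* × Q* = 883.1 × 209 = 184567.9.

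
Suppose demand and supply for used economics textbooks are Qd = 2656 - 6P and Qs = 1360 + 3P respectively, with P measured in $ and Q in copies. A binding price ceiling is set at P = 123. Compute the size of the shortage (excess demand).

At P = 123: Qd = 1918 and Qs = 1729.
Shortage = Qd - Qs = 1918 - 1729 = 189.

Shortage = 189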